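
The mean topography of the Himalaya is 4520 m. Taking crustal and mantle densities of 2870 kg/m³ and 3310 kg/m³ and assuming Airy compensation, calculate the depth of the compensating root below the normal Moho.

Isostatic balance requires: the weight of the topography is balanced by the buoyancy of the root, ρ_c h = (ρ_m − ρ_c) r.
r = h · ρ_c / (ρ_m − ρ_c) = 4520 m × 2870 / (3310 − 2870) = 29500 m.

29500 m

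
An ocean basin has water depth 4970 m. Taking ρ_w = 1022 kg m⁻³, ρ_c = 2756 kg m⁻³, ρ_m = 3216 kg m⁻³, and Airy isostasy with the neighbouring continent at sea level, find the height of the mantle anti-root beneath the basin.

Balancing pressure at the compensation depth: replacing crust with seawater at the top is compensated by replacing crust with mantle at the base: d (ρ_c − ρ_w) = a (ρ_m − ρ_c).
a = d (ρ_c − ρ_w)/(ρ_m − ρ_c) = 4970 m × 1734/460 = 18700 m.

18700 m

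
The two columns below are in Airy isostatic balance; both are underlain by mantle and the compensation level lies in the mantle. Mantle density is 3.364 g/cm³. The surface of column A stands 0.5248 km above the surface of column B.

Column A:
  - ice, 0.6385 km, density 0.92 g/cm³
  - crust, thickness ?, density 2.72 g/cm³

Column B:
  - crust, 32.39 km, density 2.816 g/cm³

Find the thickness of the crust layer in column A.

27.9 km

Take the compensation level at the base of the deeper column (depth z_c below the surface of column A) and equate Σ ρ_i t_i down to z_c; mantle fills any gap and the z_c terms cancel.
Column A: 0.6385×0.92 + x×2.72 + (z_c − 0.6385 − x)×3.364
Column B: 0.5248×0 + 32.39×2.816 + (z_c − 0.5248 − 32.39)×3.364
The z_c×3.364 term appears on both sides and cancels. Collect the known terms of each column as K = Σ(ρt)_known − 3.364 × (depth of known layers): K_A = 0.58742 − 3.364×0.6385 = −1.560494; K_B = 91.21024 − 3.364×(0.5248 + 32.39) = −19.5151472.
Balance: K_A − x×(3.364 − 2.72) = K_B, so x = (K_A − K_B)/(3.364 − 2.72) = 17.9547/0.644 = 27.9 km.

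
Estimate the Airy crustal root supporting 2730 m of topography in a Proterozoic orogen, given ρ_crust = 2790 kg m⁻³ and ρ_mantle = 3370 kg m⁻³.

13100 m

In Airy isostatic equilibrium: the weight of the topography is balanced by the buoyancy of the root, ρ_c h = (ρ_m − ρ_c) r.
r = h · ρ_c / (ρ_m − ρ_c) = 2730 m × 2790 / (3370 − 2790) = 13100 m.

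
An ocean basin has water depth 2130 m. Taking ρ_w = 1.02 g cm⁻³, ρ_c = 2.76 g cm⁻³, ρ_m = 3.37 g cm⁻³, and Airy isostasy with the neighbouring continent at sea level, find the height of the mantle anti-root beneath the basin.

6080 m

By Archimedes' principle applied to the lithosphere: replacing crust with seawater at the top is compensated by replacing crust with mantle at the base: d (ρ_c − ρ_w) = a (ρ_m − ρ_c).
a = d (ρ_c − ρ_w)/(ρ_m − ρ_c) = 2130 m × 1.74/0.61 = 6080 m.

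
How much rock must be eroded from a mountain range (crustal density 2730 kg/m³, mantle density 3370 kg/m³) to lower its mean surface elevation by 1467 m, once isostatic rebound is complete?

Net drop Δ = e − u = e − e ρ_c/ρ_m = e (ρ_m − ρ_c)/ρ_m.
e = Δ ρ_m/(ρ_m − ρ_c) = 1467 m × 3370/640 = 7720 m.

7720 m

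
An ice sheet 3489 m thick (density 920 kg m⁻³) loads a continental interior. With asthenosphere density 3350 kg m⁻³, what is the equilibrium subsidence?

Isostatic balance requires: the ice load ρ_ice t is balanced by mantle displaced below, ρ_m s.
s = t ρ_ice / ρ_m = 3489 m × 920/3350 = 958 m.

958 m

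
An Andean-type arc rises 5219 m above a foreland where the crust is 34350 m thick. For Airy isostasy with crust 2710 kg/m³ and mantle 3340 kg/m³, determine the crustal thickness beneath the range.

Root depth r = h ρ_c / (ρ_m − ρ_c) = 5219 m × 2710 / 630 = 22450 m.
Total thickness = T + h + r = 34350 m + 5219 m + 22450 m = 62000 m.

62000 m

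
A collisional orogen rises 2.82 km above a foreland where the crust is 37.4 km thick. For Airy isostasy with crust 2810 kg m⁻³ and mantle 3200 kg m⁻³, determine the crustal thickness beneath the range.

60.5 km

Root depth r = h ρ_c / (ρ_m − ρ_c) = 2.82 km × 2810 / 390 = 20.32 km.
Total thickness = T + h + r = 37.4 km + 2.82 km + 20.32 km = 60.5 km.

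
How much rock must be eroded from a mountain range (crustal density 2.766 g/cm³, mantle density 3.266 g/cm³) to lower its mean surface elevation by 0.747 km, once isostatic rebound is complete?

Net drop Δ = e − u = e − e ρ_c/ρ_m = e (ρ_m − ρ_c)/ρ_m.
e = Δ ρ_m/(ρ_m − ρ_c) = 0.747 km × 3.266/0.5 = 4.88 km.

4.88 km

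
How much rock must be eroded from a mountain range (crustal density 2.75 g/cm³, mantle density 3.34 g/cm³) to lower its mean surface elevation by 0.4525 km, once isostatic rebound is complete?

Net drop Δ = e − u = e − e ρ_c/ρ_m = e (ρ_m − ρ_c)/ρ_m.
e = Δ ρ_m/(ρ_m − ρ_c) = 0.4525 km × 3.34/0.59 = 2.56 km.

2.56 km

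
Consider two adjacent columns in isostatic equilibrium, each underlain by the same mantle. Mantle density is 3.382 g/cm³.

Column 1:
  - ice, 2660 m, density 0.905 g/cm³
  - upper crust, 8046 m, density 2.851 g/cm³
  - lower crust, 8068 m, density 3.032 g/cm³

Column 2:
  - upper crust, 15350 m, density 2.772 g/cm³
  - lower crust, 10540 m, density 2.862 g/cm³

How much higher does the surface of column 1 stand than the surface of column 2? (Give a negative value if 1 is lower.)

For any compensation level in the mantle, the mantle terms cancel and isostasy reduces to e = (Σt_1 − Σt_2) − (Σ(ρt)_1 − Σ(ρt)_2) / ρ_m.
Σt_1 = 18774 m; Σt_2 = 25890 m; Σ(ρt)_1 = 49808.622; Σ(ρt)_2 = 72715.68 (in m·g/cm³).
e = (18774 − 25890) − (49808.622 − 72715.68) / 3.382 = −343 m.

−343 m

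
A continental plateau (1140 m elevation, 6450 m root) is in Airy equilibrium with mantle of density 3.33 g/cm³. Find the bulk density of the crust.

ρ_c h = (ρ_m − ρ_c) r → ρ_c (h + r) = ρ_m r → ρ_c = ρ_m r / (h + r).
ρ_c = 3.33 × 6450 m / (1140 m + 6450 m) = 2.83 g/cm³.

2.83 g/cm³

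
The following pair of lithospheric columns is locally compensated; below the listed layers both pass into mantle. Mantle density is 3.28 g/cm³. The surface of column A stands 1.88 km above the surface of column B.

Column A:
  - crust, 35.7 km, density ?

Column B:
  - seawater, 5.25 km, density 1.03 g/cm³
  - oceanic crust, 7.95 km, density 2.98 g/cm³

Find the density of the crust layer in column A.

Take the compensation level at the base of the deeper column (depth z_c below the surface of column A) and equate Σ ρ_i t_i down to z_c; mantle fills any gap and the z_c terms cancel.
Column A: 35.7×ρ + (z_c − 35.7)×3.28
Column B: 1.88×0 + 5.25×1.03 + 7.95×2.98 + (z_c − 1.88 − 13.2)×3.28
The z_c×3.28 term appears on both sides and cancels. Collect the known terms of each column as K = Σ(ρt)_known − 3.28 × (depth of known layers): K_A = 0 − 3.28×35.7 = −117.096; K_B = 29.0985 − 3.28×(1.88 + 13.2) = −20.3639.
Balance: K_A + 35.7×ρ = K_B, so ρ = (K_B − K_A)/35.7 = 96.7321/35.7 = 2.71 g/cm³.

2.71 g/cm³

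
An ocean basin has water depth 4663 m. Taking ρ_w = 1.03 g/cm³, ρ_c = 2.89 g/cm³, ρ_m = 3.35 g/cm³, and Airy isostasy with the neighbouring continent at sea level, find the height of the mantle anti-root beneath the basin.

18900 m

By Archimedes' principle applied to the lithosphere: replacing crust with seawater at the top is compensated by replacing crust with mantle at the base: d (ρ_c − ρ_w) = a (ρ_m − ρ_c).
a = d (ρ_c − ρ_w)/(ρ_m − ρ_c) = 4663 m × 1.86/0.46 = 18900 m.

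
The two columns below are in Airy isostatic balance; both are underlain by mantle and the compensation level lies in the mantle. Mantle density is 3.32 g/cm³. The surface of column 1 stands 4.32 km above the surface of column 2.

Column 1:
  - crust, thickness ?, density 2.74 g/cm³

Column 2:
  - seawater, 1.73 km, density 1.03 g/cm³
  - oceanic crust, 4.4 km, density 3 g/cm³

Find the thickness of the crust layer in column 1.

34 km

Take the compensation level at the base of the deeper column (depth z_c below the surface of column 1) and equate Σ ρ_i t_i down to z_c; mantle fills any gap and the z_c terms cancel.
Column 1: x×2.74 + (z_c − 0 − x)×3.32
Column 2: 4.32×0 + 1.73×1.03 + 4.4×3 + (z_c − 4.32 − 6.13)×3.32
The z_c×3.32 term appears on both sides and cancels. Collect the known terms of each column as K = Σ(ρt)_known − 3.32 × (depth of known layers): K_1 = 0 − 3.32×0 = 0; K_2 = 14.9819 − 3.32×(4.32 + 6.13) = −19.7121.
Balance: K_1 − x×(3.32 − 2.74) = K_2, so x = (K_1 − K_2)/(3.32 − 2.74) = 19.7121/0.58 = 34 km.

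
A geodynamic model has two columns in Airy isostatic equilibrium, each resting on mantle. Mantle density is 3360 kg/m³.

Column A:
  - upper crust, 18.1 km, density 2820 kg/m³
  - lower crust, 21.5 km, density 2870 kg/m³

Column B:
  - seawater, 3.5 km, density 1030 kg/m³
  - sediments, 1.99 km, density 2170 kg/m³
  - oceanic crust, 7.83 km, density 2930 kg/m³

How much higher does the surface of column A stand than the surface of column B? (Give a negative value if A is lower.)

For any compensation level in the mantle, the mantle terms cancel and isostasy reduces to e = (Σt_A − Σt_B) − (Σ(ρt)_A − Σ(ρt)_B) / ρ_m.
Σt_A = 39.6 km; Σt_B = 13.32 km; Σ(ρt)_A = 112747; Σ(ρt)_B = 30865.2 (in km·kg/m³).
e = (39.6 − 13.32) − (112747 − 30865.2) / 3360 = 1.91 km.

1.91 km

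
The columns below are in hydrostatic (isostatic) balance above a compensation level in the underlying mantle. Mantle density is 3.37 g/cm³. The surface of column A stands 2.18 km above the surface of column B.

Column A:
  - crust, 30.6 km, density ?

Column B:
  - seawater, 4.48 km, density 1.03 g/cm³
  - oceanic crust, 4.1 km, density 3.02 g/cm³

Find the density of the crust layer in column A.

2.74 g/cm³

Take the compensation level at the base of the deeper column (depth z_c below the surface of column A) and equate Σ ρ_i t_i down to z_c; mantle fills any gap and the z_c terms cancel.
Column A: 30.6×ρ + (z_c − 30.6)×3.37
Column B: 2.18×0 + 4.48×1.03 + 4.1×3.02 + (z_c − 2.18 − 8.58)×3.37
The z_c×3.37 term appears on both sides and cancels. Collect the known terms of each column as K = Σ(ρt)_known − 3.37 × (depth of known layers): K_A = 0 − 3.37×30.6 = −103.122; K_B = 16.9964 − 3.37×(2.18 + 8.58) = −19.2648.
Balance: K_A + 30.6×ρ = K_B, so ρ = (K_B − K_A)/30.6 = 83.8572/30.6 = 2.74 g/cm³.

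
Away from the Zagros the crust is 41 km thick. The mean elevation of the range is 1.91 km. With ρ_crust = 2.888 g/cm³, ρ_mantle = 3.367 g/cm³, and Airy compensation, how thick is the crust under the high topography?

54.4 km

Root depth r = h ρ_c / (ρ_m − ρ_c) = 1.91 km × 2.888 / 0.479 = 11.52 km.
Total thickness = T + h + r = 41 km + 1.91 km + 11.52 km = 54.4 km.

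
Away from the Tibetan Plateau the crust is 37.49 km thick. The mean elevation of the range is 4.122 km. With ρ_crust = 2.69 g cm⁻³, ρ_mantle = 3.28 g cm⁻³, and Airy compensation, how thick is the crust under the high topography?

60.4 km

Root depth r = h ρ_c / (ρ_m − ρ_c) = 4.122 km × 2.69 / 0.59 = 18.79 km.
Total thickness = T + h + r = 37.49 km + 4.122 km + 18.79 km = 60.4 km.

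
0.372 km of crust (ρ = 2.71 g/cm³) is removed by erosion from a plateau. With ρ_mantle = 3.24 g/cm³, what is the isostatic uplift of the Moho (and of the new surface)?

0.311 km

Unloading: uplift u = e ρ_c/ρ_m = 0.372 km × 2.71/3.24 = 0.311 km.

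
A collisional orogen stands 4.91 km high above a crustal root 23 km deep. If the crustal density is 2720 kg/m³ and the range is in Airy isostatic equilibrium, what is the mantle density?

Airy balance: ρ_c h = (ρ_m − ρ_c) r → ρ_m = ρ_c (1 + h/r).
ρ_m = 2720 × (1 + 4.91 km/23 km) = 3300 kg/m³.

3300 kg/m³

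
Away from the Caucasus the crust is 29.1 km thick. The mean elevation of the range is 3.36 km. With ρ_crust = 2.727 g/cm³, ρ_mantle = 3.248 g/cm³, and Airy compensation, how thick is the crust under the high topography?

Root depth r = h ρ_c / (ρ_m − ρ_c) = 3.36 km × 2.727 / 0.521 = 17.59 km.
Total thickness = T + h + r = 29.1 km + 3.36 km + 17.59 km = 50 km.

50 km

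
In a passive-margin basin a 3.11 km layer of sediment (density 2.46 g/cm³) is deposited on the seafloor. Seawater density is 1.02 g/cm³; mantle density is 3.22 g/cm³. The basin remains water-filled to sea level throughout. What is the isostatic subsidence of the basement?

Submarine loading: the sediment displaces seawater, and the subsidence is in turn flooded, so s (ρ_m − ρ_w) = t (ρ_sed − ρ_w).
s = 3.11 km × (2.46 − 1.02) / (3.22 − 1.02) = 2.04 km.

2.04 km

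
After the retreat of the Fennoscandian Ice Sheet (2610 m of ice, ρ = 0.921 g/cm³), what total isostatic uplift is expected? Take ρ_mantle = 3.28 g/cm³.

733 m

Removing the load lets mantle flow back in; uplift u satisfies ρ_ice t = ρ_m u.
u = t ρ_ice/ρ_m = 2610 m × 0.921/3.28 = 733 m.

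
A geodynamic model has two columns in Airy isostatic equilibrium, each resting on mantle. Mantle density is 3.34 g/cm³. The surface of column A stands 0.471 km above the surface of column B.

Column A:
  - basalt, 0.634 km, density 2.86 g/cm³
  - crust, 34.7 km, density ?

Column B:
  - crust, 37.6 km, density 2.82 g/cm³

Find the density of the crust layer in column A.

Take the compensation level at the base of the deeper column (depth z_c below the surface of column A) and equate Σ ρ_i t_i down to z_c; mantle fills any gap and the z_c terms cancel.
Column A: 0.634×2.86 + 34.7×ρ + (z_c − 35.334)×3.34
Column B: 0.471×0 + 37.6×2.82 + (z_c − 0.471 − 37.6)×3.34
The z_c×3.34 term appears on both sides and cancels. Collect the known terms of each column as K = Σ(ρt)_known − 3.34 × (depth of known layers): K_A = 1.81324 − 3.34×35.334 = −116.20232; K_B = 106.032 − 3.34×(0.471 + 37.6) = −21.12514.
Balance: K_A + 34.7×ρ = K_B, so ρ = (K_B − K_A)/34.7 = 95.0772/34.7 = 2.74 g/cm³.

2.74 g/cm³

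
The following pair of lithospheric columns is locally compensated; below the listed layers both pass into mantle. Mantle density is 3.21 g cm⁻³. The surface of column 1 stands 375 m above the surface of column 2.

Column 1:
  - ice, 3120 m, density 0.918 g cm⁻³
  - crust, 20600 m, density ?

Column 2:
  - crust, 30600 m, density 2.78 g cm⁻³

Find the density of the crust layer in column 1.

2.86 g cm⁻³

Take the compensation level at the base of the deeper column (depth z_c below the surface of column 1) and equate Σ ρ_i t_i down to z_c; mantle fills any gap and the z_c terms cancel.
Column 1: 3120×0.918 + 20600×ρ + (z_c − 23720)×3.21
Column 2: 375×0 + 30600×2.78 + (z_c − 375 − 30600)×3.21
The z_c×3.21 term appears on both sides and cancels. Collect the known terms of each column as K = Σ(ρt)_known − 3.21 × (depth of known layers): K_1 = 2864.16 − 3.21×23720 = −73277.04; K_2 = 85068 − 3.21×(375 + 30600) = −14361.75.
Balance: K_1 + 20600×ρ = K_2, so ρ = (K_2 − K_1)/20600 = 58915.3/20600 = 2.86 g cm⁻³.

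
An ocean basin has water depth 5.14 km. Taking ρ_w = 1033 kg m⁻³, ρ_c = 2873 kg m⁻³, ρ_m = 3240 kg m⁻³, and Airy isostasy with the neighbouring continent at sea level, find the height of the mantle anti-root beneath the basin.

25.8 km

Isostatic balance requires: replacing crust with seawater at the top is compensated by replacing crust with mantle at the base: d (ρ_c − ρ_w) = a (ρ_m − ρ_c).
a = d (ρ_c − ρ_w)/(ρ_m − ρ_c) = 5.14 km × 1840/367 = 25.8 km.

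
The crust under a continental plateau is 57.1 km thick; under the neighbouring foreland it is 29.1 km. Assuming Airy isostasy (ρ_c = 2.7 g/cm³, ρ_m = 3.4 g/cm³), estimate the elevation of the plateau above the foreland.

Excess crust Δ = 57.1 km − 29.1 km = 28 km, split between elevation h and root r with h + r = Δ.
Airy balance ρ_c h = (ρ_m − ρ_c) r gives r = h ρ_c/(ρ_m − ρ_c), so h (1 + ρ_c/(ρ_m − ρ_c)) = Δ, i.e. h = Δ (ρ_m − ρ_c)/ρ_m.
h = 28 km × 0.7/3.4 = 5.76 km.

5.76 km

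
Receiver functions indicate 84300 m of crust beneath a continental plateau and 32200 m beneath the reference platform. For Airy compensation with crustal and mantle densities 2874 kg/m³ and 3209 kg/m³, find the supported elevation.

5440 m

Excess crust Δ = 84300 m − 32200 m = 52100 m, split between elevation h and root r with h + r = Δ.
Airy balance ρ_c h = (ρ_m − ρ_c) r gives r = h ρ_c/(ρ_m − ρ_c), so h (1 + ρ_c/(ρ_m − ρ_c)) = Δ, i.e. h = Δ (ρ_m − ρ_c)/ρ_m.
h = 52100 m × 335/3209 = 5440 m.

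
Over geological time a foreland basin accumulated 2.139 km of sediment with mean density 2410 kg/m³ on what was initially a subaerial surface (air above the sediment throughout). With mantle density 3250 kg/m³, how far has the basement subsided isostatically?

Subaerial load: s = t ρ_sed / ρ_m = 2.139 km × 2410/3250 = 1.59 km.

1.59 km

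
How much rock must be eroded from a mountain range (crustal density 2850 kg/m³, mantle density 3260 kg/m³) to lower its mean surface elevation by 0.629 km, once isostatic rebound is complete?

5 km

Net drop Δ = e − u = e − e ρ_c/ρ_m = e (ρ_m − ρ_c)/ρ_m.
e = Δ ρ_m/(ρ_m − ρ_c) = 0.629 km × 3260/410 = 5 km.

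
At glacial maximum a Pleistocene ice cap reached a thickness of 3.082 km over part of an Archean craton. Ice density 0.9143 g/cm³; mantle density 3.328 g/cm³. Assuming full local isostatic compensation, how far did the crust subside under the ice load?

0.847 km

By Archimedes' principle applied to the lithosphere: the ice load ρ_ice t is balanced by mantle displaced below, ρ_m s.
s = t ρ_ice / ρ_m = 3.082 km × 0.9143/3.328 = 0.847 km.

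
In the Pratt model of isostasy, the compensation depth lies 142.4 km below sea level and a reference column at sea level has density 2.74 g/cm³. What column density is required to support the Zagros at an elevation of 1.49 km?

Pratt balance: ρ_ref D = ρ (D + h).
ρ = ρ_ref D/(D + h) = 2.74 × 142.4 km/(142.4 km + 1.49 km) = 2.71 g/cm³.

2.71 g/cm³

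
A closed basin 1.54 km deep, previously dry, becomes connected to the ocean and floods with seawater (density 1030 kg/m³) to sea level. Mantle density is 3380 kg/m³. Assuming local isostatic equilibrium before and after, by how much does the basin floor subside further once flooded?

After flooding the water column is d + s deep. Its weight must equal the weight of mantle displaced by the extra subsidence s: (d + s) ρ_w = s ρ_m.
s = d ρ_w / (ρ_m − ρ_w) = 1.54 km × 1030/(3380 − 1030) = 0.675 km.

0.675 km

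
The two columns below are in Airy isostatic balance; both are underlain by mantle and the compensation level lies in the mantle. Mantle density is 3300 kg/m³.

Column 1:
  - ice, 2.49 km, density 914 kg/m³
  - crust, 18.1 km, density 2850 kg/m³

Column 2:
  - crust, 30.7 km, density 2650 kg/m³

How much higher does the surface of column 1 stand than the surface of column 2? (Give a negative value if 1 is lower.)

−1.78 km

For any compensation level in the mantle, the mantle terms cancel and isostasy reduces to e = (Σt_1 − Σt_2) − (Σ(ρt)_1 − Σ(ρt)_2) / ρ_m.
Σt_1 = 20.59 km; Σt_2 = 30.7 km; Σ(ρt)_1 = 53860.86; Σ(ρt)_2 = 81355 (in km·kg/m³).
e = (20.59 − 30.7) − (53860.86 − 81355) / 3300 = −1.78 km.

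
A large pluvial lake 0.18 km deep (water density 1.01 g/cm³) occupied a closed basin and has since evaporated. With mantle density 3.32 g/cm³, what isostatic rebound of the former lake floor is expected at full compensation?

u = d ρ_w/ρ_m = 0.18 km × 1.01/3.32 = 0.0548 km.

0.0548 km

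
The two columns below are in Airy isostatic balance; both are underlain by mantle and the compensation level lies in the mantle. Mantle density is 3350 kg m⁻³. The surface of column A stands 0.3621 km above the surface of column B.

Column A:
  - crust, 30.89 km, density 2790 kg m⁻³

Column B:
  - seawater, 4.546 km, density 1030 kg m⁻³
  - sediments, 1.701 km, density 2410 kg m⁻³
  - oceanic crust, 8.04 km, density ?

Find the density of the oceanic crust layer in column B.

2860 kg m⁻³

Take the compensation level at the base of the deeper column (depth z_c below the surface of column A) and equate Σ ρ_i t_i down to z_c; mantle fills any gap and the z_c terms cancel.
Column A: 30.89×2790 + (z_c − 30.89)×3350
Column B: 0.3621×0 + 4.546×1030 + 1.701×2410 + 8.04×ρ + (z_c − 0.3621 − 14.287)×3350
The z_c×3350 term appears on both sides and cancels. Collect the known terms of each column as K = Σ(ρt)_known − 3350 × (depth of known layers): K_A = 86183.1 − 3350×30.89 = −17298.4; K_B = 8781.79 − 3350×(0.3621 + 14.287) = −40292.695.
Balance: K_A = K_B + 8.04×ρ, so ρ = (K_A − K_B)/8.04 = 22994.3/8.04 = 2860 kg m⁻³.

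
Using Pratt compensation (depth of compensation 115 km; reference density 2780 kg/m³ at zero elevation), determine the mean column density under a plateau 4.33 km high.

Pratt balance: ρ_ref D = ρ (D + h).
ρ = ρ_ref D/(D + h) = 2780 × 115 km/(115 km + 4.33 km) = 2680 kg/m³.

2680 kg/m³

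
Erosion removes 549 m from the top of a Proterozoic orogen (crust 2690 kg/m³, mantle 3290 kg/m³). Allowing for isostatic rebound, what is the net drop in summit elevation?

Rebound u = e ρ_c/ρ_m = 549 m × 2690/3290 = 448.9 m.
Net surface drop = e − u = 549 m − 448.9 m = e (ρ_m − ρ_c)/ρ_m = 100 m.

100 m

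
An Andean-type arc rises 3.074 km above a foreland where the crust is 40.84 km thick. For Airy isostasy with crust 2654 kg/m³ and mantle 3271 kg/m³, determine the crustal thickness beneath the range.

57.1 km

Root depth r = h ρ_c / (ρ_m − ρ_c) = 3.074 km × 2654 / 617 = 13.22 km.
Total thickness = T + h + r = 40.84 km + 3.074 km + 13.22 km = 57.1 km.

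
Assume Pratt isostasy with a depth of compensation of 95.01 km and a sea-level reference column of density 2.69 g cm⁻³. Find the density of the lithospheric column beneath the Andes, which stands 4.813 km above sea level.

Pratt balance: ρ_ref D = ρ (D + h).
ρ = ρ_ref D/(D + h) = 2.69 × 95.01 km/(95.01 km + 4.813 km) = 2.56 g cm⁻³.

2.56 g cm⁻³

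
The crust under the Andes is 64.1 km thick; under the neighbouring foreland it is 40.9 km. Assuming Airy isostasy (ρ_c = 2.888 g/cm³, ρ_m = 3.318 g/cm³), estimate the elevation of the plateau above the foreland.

3.01 km

Excess crust Δ = 64.1 km − 40.9 km = 23.2 km, split between elevation h and root r with h + r = Δ.
Airy balance ρ_c h = (ρ_m − ρ_c) r gives r = h ρ_c/(ρ_m − ρ_c), so h (1 + ρ_c/(ρ_m − ρ_c)) = Δ, i.e. h = Δ (ρ_m − ρ_c)/ρ_m.
h = 23.2 km × 0.43/3.318 = 3.01 km.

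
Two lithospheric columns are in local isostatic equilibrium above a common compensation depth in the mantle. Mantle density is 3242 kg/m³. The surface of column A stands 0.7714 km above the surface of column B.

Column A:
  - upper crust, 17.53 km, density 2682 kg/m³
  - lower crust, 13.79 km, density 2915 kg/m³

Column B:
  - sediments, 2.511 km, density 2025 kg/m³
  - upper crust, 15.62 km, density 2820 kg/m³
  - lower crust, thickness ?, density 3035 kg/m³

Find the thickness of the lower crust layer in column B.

10.5 km

Take the compensation level at the base of the deeper column (depth z_c below the surface of column A) and equate Σ ρ_i t_i down to z_c; mantle fills any gap and the z_c terms cancel.
Column A: 17.53×2682 + 13.79×2915 + (z_c − 31.32)×3242
Column B: 0.7714×0 + 2.511×2025 + 15.62×2820 + x×3035 + (z_c − 0.7714 − 18.131 − x)×3242
The z_c×3242 term appears on both sides and cancels. Collect the known terms of each column as K = Σ(ρt)_known − 3242 × (depth of known layers): K_A = 87213.31 − 3242×31.32 = −14326.13; K_B = 49133.175 − 3242×(0.7714 + 18.131) = −12148.4058.
Balance: K_A = K_B − x×(3242 − 3035), so x = (K_B − K_A)/(3242 − 3035) = 2177.72/207 = 10.5 km.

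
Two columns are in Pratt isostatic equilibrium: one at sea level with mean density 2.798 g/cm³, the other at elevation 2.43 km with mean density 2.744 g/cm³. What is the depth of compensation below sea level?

ρ_ref D = ρ (D + h) → D (ρ_ref − ρ) = ρ h.
D = ρ h/(ρ_ref − ρ) = 2.744 × 2.43 km/(2.798 − 2.744) = 123 km.

123 km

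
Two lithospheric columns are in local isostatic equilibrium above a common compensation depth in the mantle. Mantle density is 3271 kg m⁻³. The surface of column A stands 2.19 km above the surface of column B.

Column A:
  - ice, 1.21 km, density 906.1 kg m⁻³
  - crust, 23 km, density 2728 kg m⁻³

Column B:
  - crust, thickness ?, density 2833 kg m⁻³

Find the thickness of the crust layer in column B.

18.7 km

Take the compensation level at the base of the deeper column (depth z_c below the surface of column A) and equate Σ ρ_i t_i down to z_c; mantle fills any gap and the z_c terms cancel.
Column A: 1.21×906.1 + 23×2728 + (z_c − 24.21)×3271
Column B: 2.19×0 + x×2833 + (z_c − 2.19 − 0 − x)×3271
The z_c×3271 term appears on both sides and cancels. Collect the known terms of each column as K = Σ(ρt)_known − 3271 × (depth of known layers): K_A = 63840.381 − 3271×24.21 = −15350.529; K_B = 0 − 3271×(2.19 + 0) = −7163.49.
Balance: K_A = K_B − x×(3271 − 2833), so x = (K_B − K_A)/(3271 − 2833) = 8187.04/438 = 18.7 km.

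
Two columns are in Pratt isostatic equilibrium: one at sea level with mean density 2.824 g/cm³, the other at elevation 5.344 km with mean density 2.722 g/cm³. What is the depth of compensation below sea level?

143 km

ρ_ref D = ρ (D + h) → D (ρ_ref − ρ) = ρ h.
D = ρ h/(ρ_ref − ρ) = 2.722 × 5.344 km/(2.824 − 2.722) = 143 km.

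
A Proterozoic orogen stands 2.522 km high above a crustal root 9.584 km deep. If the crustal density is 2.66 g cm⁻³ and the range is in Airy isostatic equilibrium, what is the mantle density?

Airy balance: ρ_c h = (ρ_m − ρ_c) r → ρ_m = ρ_c (1 + h/r).
ρ_m = 2.66 × (1 + 2.522 km/9.584 km) = 3.36 g cm⁻³.

3.36 g cm⁻³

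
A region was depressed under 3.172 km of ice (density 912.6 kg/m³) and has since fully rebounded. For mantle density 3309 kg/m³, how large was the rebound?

Removing the load lets mantle flow back in; uplift u satisfies ρ_ice t = ρ_m u.
u = t ρ_ice/ρ_m = 3.172 km × 912.6/3309 = 0.875 km.

0.875 km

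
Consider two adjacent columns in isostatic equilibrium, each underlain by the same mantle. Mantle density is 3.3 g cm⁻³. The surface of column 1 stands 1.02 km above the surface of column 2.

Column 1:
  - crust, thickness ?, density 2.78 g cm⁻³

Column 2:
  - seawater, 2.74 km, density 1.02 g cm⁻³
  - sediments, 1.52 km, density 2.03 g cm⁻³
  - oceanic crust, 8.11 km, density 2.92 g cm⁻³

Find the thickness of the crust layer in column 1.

Take the compensation level at the base of the deeper column (depth z_c below the surface of column 1) and equate Σ ρ_i t_i down to z_c; mantle fills any gap and the z_c terms cancel.
Column 1: x×2.78 + (z_c − 0 − x)×3.3
Column 2: 1.02×0 + 2.74×1.02 + 1.52×2.03 + 8.11×2.92 + (z_c − 1.02 − 12.37)×3.3
The z_c×3.3 term appears on both sides and cancels. Collect the known terms of each column as K = Σ(ρt)_known − 3.3 × (depth of known layers): K_1 = 0 − 3.3×0 = 0; K_2 = 29.5616 − 3.3×(1.02 + 12.37) = −14.6254.
Balance: K_1 − x×(3.3 − 2.78) = K_2, so x = (K_1 − K_2)/(3.3 − 2.78) = 14.6254/0.52 = 28.1 km.

28.1 km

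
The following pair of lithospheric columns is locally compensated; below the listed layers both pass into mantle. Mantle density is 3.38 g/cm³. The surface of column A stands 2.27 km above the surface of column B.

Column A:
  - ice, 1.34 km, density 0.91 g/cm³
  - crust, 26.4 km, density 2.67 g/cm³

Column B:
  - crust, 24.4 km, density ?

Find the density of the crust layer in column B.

Take the compensation level at the base of the deeper column (depth z_c below the surface of column A) and equate Σ ρ_i t_i down to z_c; mantle fills any gap and the z_c terms cancel.
Column A: 1.34×0.91 + 26.4×2.67 + (z_c − 27.74)×3.38
Column B: 2.27×0 + 24.4×ρ + (z_c − 2.27 − 24.4)×3.38
The z_c×3.38 term appears on both sides and cancels. Collect the known terms of each column as K = Σ(ρt)_known − 3.38 × (depth of known layers): K_A = 71.7074 − 3.38×27.74 = −22.0538; K_B = 0 − 3.38×(2.27 + 24.4) = −90.1446.
Balance: K_A = K_B + 24.4×ρ, so ρ = (K_A − K_B)/24.4 = 68.0908/24.4 = 2.79 g/cm³.

2.79 g/cm³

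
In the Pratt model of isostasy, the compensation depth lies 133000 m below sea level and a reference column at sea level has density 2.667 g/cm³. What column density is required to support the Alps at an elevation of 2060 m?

2.63 g/cm³

Pratt balance: ρ_ref D = ρ (D + h).
ρ = ρ_ref D/(D + h) = 2.667 × 133000 m/(133000 m + 2060 m) = 2.63 g/cm³.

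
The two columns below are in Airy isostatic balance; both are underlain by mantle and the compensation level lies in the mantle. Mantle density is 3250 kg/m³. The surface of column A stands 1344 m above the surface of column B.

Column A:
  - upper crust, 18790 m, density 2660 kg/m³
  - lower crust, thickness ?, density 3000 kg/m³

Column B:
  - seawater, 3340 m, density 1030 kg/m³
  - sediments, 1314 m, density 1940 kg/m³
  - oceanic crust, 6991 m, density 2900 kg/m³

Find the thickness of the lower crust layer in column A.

Take the compensation level at the base of the deeper column (depth z_c below the surface of column A) and equate Σ ρ_i t_i down to z_c; mantle fills any gap and the z_c terms cancel.
Column A: 18790×2660 + x×3000 + (z_c − 18790 − x)×3250
Column B: 1344×0 + 3340×1030 + 1314×1940 + 6991×2900 + (z_c − 1344 − 11645)×3250
The z_c×3250 term appears on both sides and cancels. Collect the known terms of each column as K = Σ(ρt)_known − 3250 × (depth of known layers): K_A = 49981400 − 3250×18790 = −11086100; K_B = 26263260 − 3250×(1344 + 11645) = −15950990.
Balance: K_A − x×(3250 − 3000) = K_B, so x = (K_A − K_B)/(3250 − 3000) = 4864890/250 = 19500 m.

19500 m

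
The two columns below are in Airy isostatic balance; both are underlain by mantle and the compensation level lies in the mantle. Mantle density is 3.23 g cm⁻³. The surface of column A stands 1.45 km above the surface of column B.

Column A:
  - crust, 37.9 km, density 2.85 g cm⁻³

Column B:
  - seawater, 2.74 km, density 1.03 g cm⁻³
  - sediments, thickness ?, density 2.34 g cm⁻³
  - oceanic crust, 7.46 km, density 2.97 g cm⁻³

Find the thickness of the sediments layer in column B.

Take the compensation level at the base of the deeper column (depth z_c below the surface of column A) and equate Σ ρ_i t_i down to z_c; mantle fills any gap and the z_c terms cancel.
Column A: 37.9×2.85 + (z_c − 37.9)×3.23
Column B: 1.45×0 + 2.74×1.03 + x×2.34 + 7.46×2.97 + (z_c − 1.45 − 10.2 − x)×3.23
The z_c×3.23 term appears on both sides and cancels. Collect the known terms of each column as K = Σ(ρt)_known − 3.23 × (depth of known layers): K_A = 108.015 − 3.23×37.9 = −14.402; K_B = 24.9784 − 3.23×(1.45 + 10.2) = −12.6511.
Balance: K_A = K_B − x×(3.23 − 2.34), so x = (K_B − K_A)/(3.23 − 2.34) = 1.7509/0.89 = 1.97 km.

1.97 km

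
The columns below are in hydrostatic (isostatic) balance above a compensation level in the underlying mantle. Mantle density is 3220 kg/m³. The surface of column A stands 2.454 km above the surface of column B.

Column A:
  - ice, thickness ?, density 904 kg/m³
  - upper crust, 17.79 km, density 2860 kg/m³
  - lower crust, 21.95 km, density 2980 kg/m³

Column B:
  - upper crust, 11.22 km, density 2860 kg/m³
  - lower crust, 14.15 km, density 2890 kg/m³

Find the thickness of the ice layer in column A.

Take the compensation level at the base of the deeper column (depth z_c below the surface of column A) and equate Σ ρ_i t_i down to z_c; mantle fills any gap and the z_c terms cancel.
Column A: x×904 + 17.79×2860 + 21.95×2980 + (z_c − 39.74 − x)×3220
Column B: 2.454×0 + 11.22×2860 + 14.15×2890 + (z_c − 2.454 − 25.37)×3220
The z_c×3220 term appears on both sides and cancels. Collect the known terms of each column as K = Σ(ρt)_known − 3220 × (depth of known layers): K_A = 116290.4 − 3220×39.74 = −11672.4; K_B = 72982.7 − 3220×(2.454 + 25.37) = −16610.58.
Balance: K_A − x×(3220 − 904) = K_B, so x = (K_A − K_B)/(3220 − 904) = 4938.18/2316 = 2.13 km.

2.13 km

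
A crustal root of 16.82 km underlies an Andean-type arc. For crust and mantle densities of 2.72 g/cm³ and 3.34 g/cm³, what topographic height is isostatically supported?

3.83 km

By Archimedes' principle applied to the lithosphere: ρ_c h = (ρ_m − ρ_c) r.
h = r (ρ_m − ρ_c) / ρ_c = 16.82 km × (3.34 − 2.72) / 2.72 = 3.83 km.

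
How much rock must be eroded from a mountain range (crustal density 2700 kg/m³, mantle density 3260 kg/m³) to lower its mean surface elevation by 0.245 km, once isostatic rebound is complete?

Net drop Δ = e − u = e − e ρ_c/ρ_m = e (ρ_m − ρ_c)/ρ_m.
e = Δ ρ_m/(ρ_m − ρ_c) = 0.245 km × 3260/560 = 1.43 km.

1.43 km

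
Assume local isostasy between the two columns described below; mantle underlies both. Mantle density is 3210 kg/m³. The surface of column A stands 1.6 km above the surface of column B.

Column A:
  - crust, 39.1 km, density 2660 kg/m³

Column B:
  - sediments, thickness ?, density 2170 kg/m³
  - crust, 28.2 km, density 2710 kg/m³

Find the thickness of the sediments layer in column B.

Take the compensation level at the base of the deeper column (depth z_c below the surface of column A) and equate Σ ρ_i t_i down to z_c; mantle fills any gap and the z_c terms cancel.
Column A: 39.1×2660 + (z_c − 39.1)×3210
Column B: 1.6×0 + x×2170 + 28.2×2710 + (z_c − 1.6 − 28.2 − x)×3210
The z_c×3210 term appears on both sides and cancels. Collect the known terms of each column as K = Σ(ρt)_known − 3210 × (depth of known layers): K_A = 104006 − 3210×39.1 = −21505; K_B = 76422 − 3210×(1.6 + 28.2) = −19236.
Balance: K_A = K_B − x×(3210 − 2170), so x = (K_B − K_A)/(3210 − 2170) = 2269/1040 = 2.18 km.

2.18 km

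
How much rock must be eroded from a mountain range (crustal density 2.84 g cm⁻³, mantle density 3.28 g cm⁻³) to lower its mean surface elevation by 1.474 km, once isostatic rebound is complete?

Net drop Δ = e − u = e − e ρ_c/ρ_m = e (ρ_m − ρ_c)/ρ_m.
e = Δ ρ_m/(ρ_m − ρ_c) = 1.474 km × 3.28/0.44 = 11 km.

11 km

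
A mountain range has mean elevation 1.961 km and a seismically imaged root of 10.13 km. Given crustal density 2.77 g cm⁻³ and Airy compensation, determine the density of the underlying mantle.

Airy balance: ρ_c h = (ρ_m − ρ_c) r → ρ_m = ρ_c (1 + h/r).
ρ_m = 2.77 × (1 + 1.961 km/10.13 km) = 3.31 g cm⁻³.

3.31 g cm⁻³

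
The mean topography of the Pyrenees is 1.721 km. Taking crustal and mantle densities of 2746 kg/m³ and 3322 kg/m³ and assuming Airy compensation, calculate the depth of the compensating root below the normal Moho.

By Archimedes' principle applied to the lithosphere: the weight of the topography is balanced by the buoyancy of the root, ρ_c h = (ρ_m − ρ_c) r.
r = h · ρ_c / (ρ_m − ρ_c) = 1.721 km × 2746 / (3322 − 2746) = 8.2 km.

8.2 km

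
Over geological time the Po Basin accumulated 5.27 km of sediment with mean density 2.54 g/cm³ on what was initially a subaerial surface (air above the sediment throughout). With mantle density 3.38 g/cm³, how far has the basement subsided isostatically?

3.96 km

Subaerial load: s = t ρ_sed / ρ_m = 5.27 km × 2.54/3.38 = 3.96 km.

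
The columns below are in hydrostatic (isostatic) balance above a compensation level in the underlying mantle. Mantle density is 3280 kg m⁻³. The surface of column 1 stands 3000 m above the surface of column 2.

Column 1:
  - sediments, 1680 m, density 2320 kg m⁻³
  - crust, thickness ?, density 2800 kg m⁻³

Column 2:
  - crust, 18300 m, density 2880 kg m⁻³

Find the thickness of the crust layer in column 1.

32400 m

Take the compensation level at the base of the deeper column (depth z_c below the surface of column 1) and equate Σ ρ_i t_i down to z_c; mantle fills any gap and the z_c terms cancel.
Column 1: 1680×2320 + x×2800 + (z_c − 1680 − x)×3280
Column 2: 3000×0 + 18300×2880 + (z_c − 3000 − 18300)×3280
The z_c×3280 term appears on both sides and cancels. Collect the known terms of each column as K = Σ(ρt)_known − 3280 × (depth of known layers): K_1 = 3897600 − 3280×1680 = −1612800; K_2 = 52704000 − 3280×(3000 + 18300) = −17160000.
Balance: K_1 − x×(3280 − 2800) = K_2, so x = (K_1 − K_2)/(3280 − 2800) = 15547200/480 = 32400 m.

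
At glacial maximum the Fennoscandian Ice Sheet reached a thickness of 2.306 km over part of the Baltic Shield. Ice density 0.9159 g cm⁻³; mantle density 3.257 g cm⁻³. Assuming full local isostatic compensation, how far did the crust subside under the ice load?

Balancing pressure at the compensation depth: the ice load ρ_ice t is balanced by mantle displaced below, ρ_m s.
s = t ρ_ice / ρ_m = 2.306 km × 0.9159/3.257 = 0.648 km.

0.648 km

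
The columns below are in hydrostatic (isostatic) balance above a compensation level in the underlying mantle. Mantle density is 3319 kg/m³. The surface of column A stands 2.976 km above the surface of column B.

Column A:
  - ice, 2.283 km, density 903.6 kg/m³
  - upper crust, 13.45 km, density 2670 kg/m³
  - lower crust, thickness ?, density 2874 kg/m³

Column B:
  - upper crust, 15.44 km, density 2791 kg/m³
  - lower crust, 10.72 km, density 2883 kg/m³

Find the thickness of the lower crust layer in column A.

19 km

Take the compensation level at the base of the deeper column (depth z_c below the surface of column A) and equate Σ ρ_i t_i down to z_c; mantle fills any gap and the z_c terms cancel.
Column A: 2.283×903.6 + 13.45×2670 + x×2874 + (z_c − 15.733 − x)×3319
Column B: 2.976×0 + 15.44×2791 + 10.72×2883 + (z_c − 2.976 − 26.16)×3319
The z_c×3319 term appears on both sides and cancels. Collect the known terms of each column as K = Σ(ρt)_known − 3319 × (depth of known layers): K_A = 37974.4188 − 3319×15.733 = −14243.4082; K_B = 73998.8 − 3319×(2.976 + 26.16) = −22703.584.
Balance: K_A − x×(3319 − 2874) = K_B, so x = (K_A − K_B)/(3319 − 2874) = 8460.18/445 = 19 km.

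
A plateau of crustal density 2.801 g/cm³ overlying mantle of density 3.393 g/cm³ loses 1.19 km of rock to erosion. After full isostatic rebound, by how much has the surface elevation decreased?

Rebound u = e ρ_c/ρ_m = 1.19 km × 2.801/3.393 = 0.9824 km.
Net surface drop = e − u = 1.19 km − 0.9824 km = e (ρ_m − ρ_c)/ρ_m = 0.208 km.

0.208 km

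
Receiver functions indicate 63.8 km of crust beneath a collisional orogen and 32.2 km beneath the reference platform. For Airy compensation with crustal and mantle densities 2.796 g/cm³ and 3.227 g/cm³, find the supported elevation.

4.22 km

Excess crust Δ = 63.8 km − 32.2 km = 31.6 km, split between elevation h and root r with h + r = Δ.
Airy balance ρ_c h = (ρ_m − ρ_c) r gives r = h ρ_c/(ρ_m − ρ_c), so h (1 + ρ_c/(ρ_m − ρ_c)) = Δ, i.e. h = Δ (ρ_m − ρ_c)/ρ_m.
h = 31.6 km × 0.431/3.227 = 4.22 km.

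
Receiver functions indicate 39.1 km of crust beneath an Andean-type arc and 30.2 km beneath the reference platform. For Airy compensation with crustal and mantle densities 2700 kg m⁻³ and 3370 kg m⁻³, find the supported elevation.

Excess crust Δ = 39.1 km − 30.2 km = 8.9 km, split between elevation h and root r with h + r = Δ.
Airy balance ρ_c h = (ρ_m − ρ_c) r gives r = h ρ_c/(ρ_m − ρ_c), so h (1 + ρ_c/(ρ_m − ρ_c)) = Δ, i.e. h = Δ (ρ_m − ρ_c)/ρ_m.
h = 8.9 km × 670/3370 = 1.77 km.

1.77 km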